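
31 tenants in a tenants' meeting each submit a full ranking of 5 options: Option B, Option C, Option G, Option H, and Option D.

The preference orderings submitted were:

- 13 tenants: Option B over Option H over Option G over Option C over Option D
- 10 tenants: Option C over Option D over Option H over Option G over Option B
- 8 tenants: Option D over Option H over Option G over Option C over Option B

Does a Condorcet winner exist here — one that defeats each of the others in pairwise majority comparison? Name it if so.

No Condorcet winner

Head-to-head results (31 voters total):
Option B vs Option C: Option C wins 18–13.
Option B vs Option G: Option G wins 18–13.
Option B vs Option H: Option H wins 18–13.
Option B vs Option D: Option D wins 18–13.
Option C vs Option G: Option G wins 21–10.
Option C vs Option H: Option H wins 21–10.
Option C vs Option D: Option C wins 23–8.
Option G vs Option H: Option H wins 31–0.
Option G vs Option D: Option D wins 18–13.
Option H vs Option D: Option D wins 18–13.
No candidate beats all others: Option C beats Option D beats Option G beats Option C, a majority cycle.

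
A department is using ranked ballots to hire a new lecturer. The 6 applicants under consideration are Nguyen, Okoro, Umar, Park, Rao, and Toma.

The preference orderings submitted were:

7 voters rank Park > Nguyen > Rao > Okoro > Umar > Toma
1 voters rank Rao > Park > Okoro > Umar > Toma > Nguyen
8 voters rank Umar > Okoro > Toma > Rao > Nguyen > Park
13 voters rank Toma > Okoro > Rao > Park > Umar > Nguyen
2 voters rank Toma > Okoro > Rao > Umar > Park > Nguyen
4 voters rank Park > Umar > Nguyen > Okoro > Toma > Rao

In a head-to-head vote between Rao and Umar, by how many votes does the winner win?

Ballots ranking Rao above Umar: 7+1+13+2 = 23.
Ballots ranking Umar above Rao: 8+4 = 12.
Rao wins 23–12, a margin of 11.

11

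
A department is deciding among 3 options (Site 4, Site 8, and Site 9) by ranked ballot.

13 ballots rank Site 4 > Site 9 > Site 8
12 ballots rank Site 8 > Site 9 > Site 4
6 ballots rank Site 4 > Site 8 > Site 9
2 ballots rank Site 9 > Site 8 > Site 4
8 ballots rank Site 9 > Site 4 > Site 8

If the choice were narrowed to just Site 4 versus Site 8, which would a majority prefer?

Site 4

Ballots ranking Site 4 above Site 8: 13+6+8 = 27.
Ballots ranking Site 8 above Site 4: 12+2 = 14.
Site 4 wins the head-to-head, 27–14.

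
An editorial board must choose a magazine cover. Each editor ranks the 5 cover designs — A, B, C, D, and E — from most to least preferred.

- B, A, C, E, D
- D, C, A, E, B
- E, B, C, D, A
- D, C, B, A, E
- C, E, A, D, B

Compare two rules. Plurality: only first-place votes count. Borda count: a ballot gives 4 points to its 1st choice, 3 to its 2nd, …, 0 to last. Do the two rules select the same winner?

No

Plurality first-place counts: A 0, B 1, C 1, D 2, E 1 → D.
Borda totals: A 8, B 9, C 14, D 10, E 9 → C.
The two rules disagree: plurality picks D, Borda picks C.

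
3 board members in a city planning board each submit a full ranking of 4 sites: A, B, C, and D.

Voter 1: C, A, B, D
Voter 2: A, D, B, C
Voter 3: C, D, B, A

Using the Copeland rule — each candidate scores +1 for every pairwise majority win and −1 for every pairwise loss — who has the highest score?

C

Pairwise results:
  A vs B: A wins 2–1.
  A vs C: C wins 2–1.
  A vs D: A wins 2–1.
  B vs C: C wins 2–1.
  B vs D: D wins 2–1.
  C vs D: C wins 2–1.
Copeland scores (wins − losses):
  A: 2 − 1 = 1
  B: 0 − 3 = -3
  C: 3 − 0 = 3
  D: 1 − 2 = -1
C has the best Copeland score.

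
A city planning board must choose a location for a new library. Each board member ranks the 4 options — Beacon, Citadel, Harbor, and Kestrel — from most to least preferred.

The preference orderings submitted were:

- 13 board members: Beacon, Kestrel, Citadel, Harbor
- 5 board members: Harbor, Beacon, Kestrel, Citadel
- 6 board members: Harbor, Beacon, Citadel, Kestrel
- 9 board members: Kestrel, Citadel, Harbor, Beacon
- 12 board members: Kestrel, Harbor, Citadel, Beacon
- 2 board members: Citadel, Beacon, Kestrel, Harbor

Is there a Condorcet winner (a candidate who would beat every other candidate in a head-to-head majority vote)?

Head-to-head results (47 voters total):
Beacon vs Citadel: Beacon wins 24–23.
Beacon vs Harbor: Harbor wins 32–15.
Beacon vs Kestrel: Beacon wins 26–21.
Citadel vs Harbor: Citadel wins 24–23.
Citadel vs Kestrel: Kestrel wins 39–8.
Harbor vs Kestrel: Kestrel wins 36–11.
No candidate beats all others: Beacon beats Citadel beats Harbor beats Beacon, a majority cycle.

No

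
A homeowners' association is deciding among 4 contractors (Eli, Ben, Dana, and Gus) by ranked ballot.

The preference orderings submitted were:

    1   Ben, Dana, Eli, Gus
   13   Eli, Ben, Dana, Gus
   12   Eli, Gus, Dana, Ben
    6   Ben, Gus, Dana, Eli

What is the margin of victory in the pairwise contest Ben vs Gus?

8

Ballots ranking Ben above Gus: 1+13+6 = 20.
Ballots ranking Gus above Ben: 12.
Ben wins 20–12, a margin of 8.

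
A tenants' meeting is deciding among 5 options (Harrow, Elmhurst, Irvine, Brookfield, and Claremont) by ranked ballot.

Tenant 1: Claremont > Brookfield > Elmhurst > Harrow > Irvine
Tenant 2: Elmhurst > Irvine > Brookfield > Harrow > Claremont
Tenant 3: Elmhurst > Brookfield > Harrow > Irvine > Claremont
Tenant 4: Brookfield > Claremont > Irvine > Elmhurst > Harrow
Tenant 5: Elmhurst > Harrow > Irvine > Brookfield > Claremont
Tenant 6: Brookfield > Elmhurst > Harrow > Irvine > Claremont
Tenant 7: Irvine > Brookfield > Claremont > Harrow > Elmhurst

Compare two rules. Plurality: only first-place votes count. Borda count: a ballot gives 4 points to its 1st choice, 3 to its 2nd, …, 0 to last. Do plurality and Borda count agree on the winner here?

Plurality first-place counts: Harrow 0, Elmhurst 3, Irvine 1, Brookfield 2, Claremont 1 → Elmhurst.
Borda totals: Harrow 10, Elmhurst 18, Irvine 13, Brookfield 20, Claremont 9 → Brookfield.
The two rules disagree: plurality picks Elmhurst, Borda picks Brookfield.

No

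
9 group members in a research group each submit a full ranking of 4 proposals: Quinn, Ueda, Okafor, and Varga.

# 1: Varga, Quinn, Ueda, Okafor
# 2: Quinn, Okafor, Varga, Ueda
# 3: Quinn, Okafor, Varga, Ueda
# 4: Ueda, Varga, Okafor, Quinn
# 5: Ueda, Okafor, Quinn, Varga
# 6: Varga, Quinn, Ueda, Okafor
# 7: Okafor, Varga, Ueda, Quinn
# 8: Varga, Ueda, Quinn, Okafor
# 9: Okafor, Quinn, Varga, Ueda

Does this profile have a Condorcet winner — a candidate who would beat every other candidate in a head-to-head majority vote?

Head-to-head results (9 voters total):
Quinn vs Ueda: Quinn wins 5–4.
Quinn vs Okafor: Quinn wins 5–4.
Quinn vs Varga: Varga wins 5–4.
Ueda vs Okafor: Ueda wins 5–4.
Ueda vs Varga: Varga wins 7–2.
Okafor vs Varga: Okafor wins 5–4.
No candidate beats all others: Quinn beats Okafor beats Varga beats Quinn, a majority cycle.

No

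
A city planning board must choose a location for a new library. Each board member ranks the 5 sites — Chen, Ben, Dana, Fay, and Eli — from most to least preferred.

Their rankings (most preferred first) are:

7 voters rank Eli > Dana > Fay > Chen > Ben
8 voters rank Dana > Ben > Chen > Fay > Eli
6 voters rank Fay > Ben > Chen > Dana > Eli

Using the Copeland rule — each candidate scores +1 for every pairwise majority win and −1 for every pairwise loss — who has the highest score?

Pairwise results:
  Chen vs Ben: Ben wins 14–7.
  Chen vs Dana: Dana wins 15–6.
  Chen vs Fay: Fay wins 13–8.
  Chen vs Eli: Chen wins 14–7.
  Ben vs Dana: Dana wins 15–6.
  Ben vs Fay: Fay wins 13–8.
  Ben vs Eli: Ben wins 14–7.
  Dana vs Fay: Dana wins 15–6.
  Dana vs Eli: Dana wins 14–7.
  Fay vs Eli: Fay wins 14–7.
Copeland scores (wins − losses):
  Chen: 1 − 3 = -2
  Ben: 2 − 2 = 0
  Dana: 4 − 0 = 4
  Fay: 3 − 1 = 2
  Eli: 0 − 4 = -4
Dana has the best Copeland score.

Dana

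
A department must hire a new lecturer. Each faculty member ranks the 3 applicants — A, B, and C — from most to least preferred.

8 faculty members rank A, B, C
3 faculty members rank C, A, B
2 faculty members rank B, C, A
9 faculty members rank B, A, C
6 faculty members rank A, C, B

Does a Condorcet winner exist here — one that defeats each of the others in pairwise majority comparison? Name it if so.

Head-to-head results (28 voters total):
A vs B: A wins 17–11.
A vs C: A wins 23–5.
B vs C: B wins 19–9.
A beats each rival — B (17–11), C (23–5) — so A is the Condorcet winner.

A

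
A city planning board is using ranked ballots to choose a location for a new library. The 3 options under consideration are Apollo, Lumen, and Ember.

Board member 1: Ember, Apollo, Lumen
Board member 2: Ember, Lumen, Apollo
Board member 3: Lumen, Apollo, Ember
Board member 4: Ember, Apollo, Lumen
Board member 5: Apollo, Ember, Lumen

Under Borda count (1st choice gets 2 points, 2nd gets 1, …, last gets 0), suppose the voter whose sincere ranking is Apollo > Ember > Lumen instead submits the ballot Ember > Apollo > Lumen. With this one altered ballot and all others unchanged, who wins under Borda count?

Ember

Borda totals with the altered ballot: Apollo 4, Lumen 3, Ember 8.
The winner is unchanged: still Ember.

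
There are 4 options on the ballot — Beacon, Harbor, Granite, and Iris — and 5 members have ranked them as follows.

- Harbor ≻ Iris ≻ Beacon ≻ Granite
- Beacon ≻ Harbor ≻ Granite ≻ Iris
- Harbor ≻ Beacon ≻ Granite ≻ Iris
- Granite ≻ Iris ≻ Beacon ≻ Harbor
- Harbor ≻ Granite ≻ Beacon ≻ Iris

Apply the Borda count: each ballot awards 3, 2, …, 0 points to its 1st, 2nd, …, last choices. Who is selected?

Borda scores:
  Beacon: 1 + 3 + 2 + 1 + 1 = 8
  Harbor: 3 + 2 + 3 + 0 + 3 = 11
  Granite: 0 + 1 + 1 + 3 + 2 = 7
  Iris: 2 + 0 + 0 + 2 + 0 = 4
Harbor has the highest total.

Harbor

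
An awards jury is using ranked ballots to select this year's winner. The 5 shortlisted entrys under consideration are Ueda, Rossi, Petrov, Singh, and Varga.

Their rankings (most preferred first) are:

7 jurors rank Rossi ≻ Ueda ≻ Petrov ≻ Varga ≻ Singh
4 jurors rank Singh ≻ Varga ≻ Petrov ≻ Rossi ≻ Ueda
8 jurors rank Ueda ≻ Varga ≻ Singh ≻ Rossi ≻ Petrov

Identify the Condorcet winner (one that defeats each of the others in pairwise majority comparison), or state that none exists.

None — there is no Condorcet winner

Head-to-head results (19 voters total):
Ueda vs Rossi: Rossi wins 11–8.
Ueda vs Petrov: Ueda wins 15–4.
Ueda vs Singh: Ueda wins 15–4.
Ueda vs Varga: Ueda wins 15–4.
Rossi vs Petrov: Rossi wins 15–4.
Rossi vs Singh: Singh wins 12–7.
Rossi vs Varga: Varga wins 12–7.
Petrov vs Singh: Singh wins 12–7.
Petrov vs Varga: Varga wins 12–7.
Singh vs Varga: Varga wins 15–4.
No candidate beats all others: Ueda beats Singh beats Rossi beats Ueda, a majority cycle.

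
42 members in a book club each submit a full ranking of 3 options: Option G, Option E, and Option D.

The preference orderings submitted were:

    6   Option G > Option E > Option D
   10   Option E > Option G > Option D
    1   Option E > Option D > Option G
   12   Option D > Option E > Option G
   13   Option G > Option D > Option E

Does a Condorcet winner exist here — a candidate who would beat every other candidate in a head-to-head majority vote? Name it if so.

Head-to-head results (42 voters total):
Option G vs Option E: Option E wins 23–19.
Option G vs Option D: Option G wins 29–13.
Option E vs Option D: Option D wins 25–17.
No candidate beats all others: Option G beats Option D beats Option E beats Option G, a majority cycle.

None — there is no Condorcet winner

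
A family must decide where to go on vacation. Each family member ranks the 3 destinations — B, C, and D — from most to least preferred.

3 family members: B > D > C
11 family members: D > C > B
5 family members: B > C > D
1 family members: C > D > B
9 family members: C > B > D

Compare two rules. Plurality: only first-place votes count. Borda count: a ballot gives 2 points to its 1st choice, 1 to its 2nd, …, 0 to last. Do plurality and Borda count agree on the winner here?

Plurality first-place counts: B 8, C 10, D 11 → D.
Borda totals: B 25, C 36, D 26 → C.
The two rules disagree: plurality picks D, Borda picks C.

No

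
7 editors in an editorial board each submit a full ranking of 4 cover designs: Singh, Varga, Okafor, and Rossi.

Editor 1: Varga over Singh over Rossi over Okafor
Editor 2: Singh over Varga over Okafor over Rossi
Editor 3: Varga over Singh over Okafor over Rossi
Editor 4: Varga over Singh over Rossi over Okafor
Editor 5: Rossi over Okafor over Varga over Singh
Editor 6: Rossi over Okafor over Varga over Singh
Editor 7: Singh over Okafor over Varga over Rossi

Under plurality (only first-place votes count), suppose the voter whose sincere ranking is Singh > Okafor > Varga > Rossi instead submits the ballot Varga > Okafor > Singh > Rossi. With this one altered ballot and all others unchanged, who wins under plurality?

First-place totals with the altered ballot: Singh 1, Varga 4, Okafor 0, Rossi 2.
The winner is unchanged: still Varga.

Varga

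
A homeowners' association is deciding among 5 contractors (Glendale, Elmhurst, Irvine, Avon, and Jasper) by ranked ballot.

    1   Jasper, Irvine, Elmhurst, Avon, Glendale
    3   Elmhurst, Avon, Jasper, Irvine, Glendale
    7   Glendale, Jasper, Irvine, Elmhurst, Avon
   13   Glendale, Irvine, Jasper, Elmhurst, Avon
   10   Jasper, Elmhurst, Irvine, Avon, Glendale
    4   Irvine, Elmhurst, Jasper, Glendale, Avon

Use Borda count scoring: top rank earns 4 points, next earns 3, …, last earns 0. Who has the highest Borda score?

Borda scores:
  Glendale: 0 + 3·0 + 7·4 + 13·4 + 10·0 + 4·1 = 84
  Elmhurst: 2 + 3·4 + 7·1 + 13·1 + 10·3 + 4·3 = 76
  Irvine: 3 + 3·1 + 7·2 + 13·3 + 10·2 + 4·4 = 95
  Avon: 1 + 3·3 + 7·0 + 13·0 + 10·1 + 4·0 = 20
  Jasper: 4 + 3·2 + 7·3 + 13·2 + 10·4 + 4·2 = 105
Jasper has the highest total.

Jasper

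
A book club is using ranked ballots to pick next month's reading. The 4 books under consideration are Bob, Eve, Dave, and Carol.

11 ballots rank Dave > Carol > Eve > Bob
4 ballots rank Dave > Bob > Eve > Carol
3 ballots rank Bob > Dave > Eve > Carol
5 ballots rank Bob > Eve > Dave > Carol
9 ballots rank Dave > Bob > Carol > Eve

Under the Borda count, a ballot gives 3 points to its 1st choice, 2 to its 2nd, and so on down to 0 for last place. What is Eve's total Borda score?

Borda scores:
  Bob: 11·0 + 4·2 + 3·3 + 5·3 + 9·2 = 50
  Eve: 11·1 + 4·1 + 3·1 + 5·2 + 9·0 = 28
  Dave: 11·3 + 4·3 + 3·2 + 5·1 + 9·3 = 83
  Carol: 11·2 + 4·0 + 3·0 + 5·0 + 9·1 = 31

28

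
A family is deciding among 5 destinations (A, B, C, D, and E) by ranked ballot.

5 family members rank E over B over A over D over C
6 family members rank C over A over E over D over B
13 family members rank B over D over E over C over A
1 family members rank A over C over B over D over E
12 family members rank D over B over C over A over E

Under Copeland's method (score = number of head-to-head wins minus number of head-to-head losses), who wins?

B

Pairwise results:
  A vs B: B wins 30–7.
  A vs C: C wins 31–6.
  A vs D: D wins 25–12.
  A vs E: A wins 19–18.
  B vs C: B wins 30–7.
  B vs D: B wins 19–18.
  B vs E: B wins 26–11.
  C vs D: D wins 30–7.
  C vs E: C wins 19–18.
  D vs E: D wins 26–11.
Copeland scores (wins − losses):
  A: 1 − 3 = -2
  B: 4 − 0 = 4
  C: 2 − 2 = 0
  D: 3 − 1 = 2
  E: 0 − 4 = -4
B has the best Copeland score.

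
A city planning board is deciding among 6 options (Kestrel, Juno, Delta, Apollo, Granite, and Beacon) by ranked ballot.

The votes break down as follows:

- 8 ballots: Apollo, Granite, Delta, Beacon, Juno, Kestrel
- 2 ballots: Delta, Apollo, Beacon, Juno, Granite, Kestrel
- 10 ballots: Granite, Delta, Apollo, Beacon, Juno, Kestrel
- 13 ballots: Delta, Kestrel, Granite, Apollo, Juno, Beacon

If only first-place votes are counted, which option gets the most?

First-place vote totals:
  Kestrel: 0
  Juno: 0
  Delta: 15
  Apollo: 8
  Granite: 10
  Beacon: 0
Delta has the most first-place votes.

Delta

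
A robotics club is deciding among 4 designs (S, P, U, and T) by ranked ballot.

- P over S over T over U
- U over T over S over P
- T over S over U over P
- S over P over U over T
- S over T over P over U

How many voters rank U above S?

Ballots ranking U above S: 1.
Ballots ranking S above U: 4.
So 1 of 5 voters prefer U to S.

1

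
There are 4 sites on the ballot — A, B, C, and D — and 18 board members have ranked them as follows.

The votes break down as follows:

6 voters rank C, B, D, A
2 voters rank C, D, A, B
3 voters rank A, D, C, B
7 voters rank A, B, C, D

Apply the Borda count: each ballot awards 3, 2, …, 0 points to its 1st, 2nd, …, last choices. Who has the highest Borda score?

Borda scores:
  A: 6·0 + 2·1 + 3·3 + 7·3 = 32
  B: 6·2 + 2·0 + 3·0 + 7·2 = 26
  C: 6·3 + 2·3 + 3·1 + 7·1 = 34
  D: 6·1 + 2·2 + 3·2 + 7·0 = 16
C has the highest total.

C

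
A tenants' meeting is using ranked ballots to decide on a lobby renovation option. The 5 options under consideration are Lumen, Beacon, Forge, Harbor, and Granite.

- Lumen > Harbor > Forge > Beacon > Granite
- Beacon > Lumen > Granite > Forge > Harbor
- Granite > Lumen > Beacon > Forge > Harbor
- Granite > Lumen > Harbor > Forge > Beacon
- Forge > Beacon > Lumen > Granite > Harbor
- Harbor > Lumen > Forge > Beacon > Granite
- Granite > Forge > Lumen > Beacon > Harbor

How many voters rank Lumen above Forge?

Ballots ranking Lumen above Forge: 5.
Ballots ranking Forge above Lumen: 2.
So 5 of 7 voters prefer Lumen to Forge.

5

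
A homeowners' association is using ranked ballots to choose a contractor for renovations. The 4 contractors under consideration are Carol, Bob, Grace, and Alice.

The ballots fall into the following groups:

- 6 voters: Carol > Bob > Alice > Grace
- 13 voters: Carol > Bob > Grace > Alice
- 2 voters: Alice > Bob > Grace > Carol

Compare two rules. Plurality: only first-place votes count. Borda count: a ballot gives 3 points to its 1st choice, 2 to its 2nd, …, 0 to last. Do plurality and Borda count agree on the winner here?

Yes

Plurality first-place counts: Carol 19, Bob 0, Grace 0, Alice 2 → Carol.
Borda totals: Carol 57, Bob 42, Grace 15, Alice 12 → Carol.
The two rules agree on Carol.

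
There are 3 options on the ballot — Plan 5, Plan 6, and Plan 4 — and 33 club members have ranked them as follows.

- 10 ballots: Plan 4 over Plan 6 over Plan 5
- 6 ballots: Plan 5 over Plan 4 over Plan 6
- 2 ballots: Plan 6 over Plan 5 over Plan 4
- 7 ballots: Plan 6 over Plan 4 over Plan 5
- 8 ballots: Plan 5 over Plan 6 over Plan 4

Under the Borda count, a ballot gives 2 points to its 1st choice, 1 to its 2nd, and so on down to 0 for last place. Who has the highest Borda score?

Borda scores:
  Plan 5: 10·0 + 6·2 + 2·1 + 7·0 + 8·2 = 30
  Plan 6: 10·1 + 6·0 + 2·2 + 7·2 + 8·1 = 36
  Plan 4: 10·2 + 6·1 + 2·0 + 7·1 + 8·0 = 33
Plan 6 has the highest total.

Plan 6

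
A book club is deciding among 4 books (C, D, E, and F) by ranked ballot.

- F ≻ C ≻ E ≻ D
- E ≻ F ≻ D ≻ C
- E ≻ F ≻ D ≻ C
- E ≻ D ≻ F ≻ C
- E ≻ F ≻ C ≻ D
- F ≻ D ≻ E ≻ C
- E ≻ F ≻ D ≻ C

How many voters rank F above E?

Ballots ranking F above E: 2.
Ballots ranking E above F: 5.
So 2 of 7 voters prefer F to E.

2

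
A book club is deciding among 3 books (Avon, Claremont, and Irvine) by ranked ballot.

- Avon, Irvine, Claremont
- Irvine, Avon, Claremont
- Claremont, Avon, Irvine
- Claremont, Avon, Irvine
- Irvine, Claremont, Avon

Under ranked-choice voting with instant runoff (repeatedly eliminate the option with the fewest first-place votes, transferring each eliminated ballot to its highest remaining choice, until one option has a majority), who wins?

Irvine

Round 1: Claremont 2, Irvine 2, Avon 1. Avon has the fewest and is eliminated.
Round 2: Irvine 3, Claremont 2. Irvine has a majority.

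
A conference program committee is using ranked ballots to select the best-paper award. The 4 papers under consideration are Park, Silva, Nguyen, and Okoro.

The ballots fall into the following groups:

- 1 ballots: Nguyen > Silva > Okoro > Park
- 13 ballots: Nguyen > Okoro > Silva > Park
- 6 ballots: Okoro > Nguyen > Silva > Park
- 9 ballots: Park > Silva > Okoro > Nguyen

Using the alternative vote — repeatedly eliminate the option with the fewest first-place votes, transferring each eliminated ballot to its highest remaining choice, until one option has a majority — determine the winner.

Nguyen

Round 1: Nguyen 14, Park 9, Okoro 6, Silva 0. Silva has the fewest and is eliminated.
Round 2: Nguyen 14, Park 9, Okoro 6. Okoro has the fewest and is eliminated.
Round 3: Nguyen 20, Park 9. Nguyen has a majority.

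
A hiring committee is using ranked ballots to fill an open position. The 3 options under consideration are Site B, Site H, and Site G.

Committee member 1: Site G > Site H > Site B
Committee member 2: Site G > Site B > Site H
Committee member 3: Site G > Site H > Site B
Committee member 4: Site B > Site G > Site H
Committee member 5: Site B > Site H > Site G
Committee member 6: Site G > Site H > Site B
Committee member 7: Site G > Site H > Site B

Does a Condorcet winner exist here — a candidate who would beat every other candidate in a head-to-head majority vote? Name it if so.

Head-to-head results (7 voters total):
Site B vs Site H: Site H wins 4–3.
Site B vs Site G: Site G wins 5–2.
Site H vs Site G: Site G wins 6–1.
Site G beats each rival — Site B (5–2), Site H (6–1) — so Site G is the Condorcet winner.

Site G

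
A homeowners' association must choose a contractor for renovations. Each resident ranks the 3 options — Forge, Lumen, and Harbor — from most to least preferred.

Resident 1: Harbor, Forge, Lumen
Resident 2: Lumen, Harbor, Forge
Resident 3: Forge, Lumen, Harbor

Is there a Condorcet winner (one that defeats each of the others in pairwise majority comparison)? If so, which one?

Head-to-head results (3 voters total):
Forge vs Lumen: Forge wins 2–1.
Forge vs Harbor: Harbor wins 2–1.
Lumen vs Harbor: Lumen wins 2–1.
No candidate beats all others: Forge beats Lumen beats Harbor beats Forge, a majority cycle.

None — there is no Condorcet winner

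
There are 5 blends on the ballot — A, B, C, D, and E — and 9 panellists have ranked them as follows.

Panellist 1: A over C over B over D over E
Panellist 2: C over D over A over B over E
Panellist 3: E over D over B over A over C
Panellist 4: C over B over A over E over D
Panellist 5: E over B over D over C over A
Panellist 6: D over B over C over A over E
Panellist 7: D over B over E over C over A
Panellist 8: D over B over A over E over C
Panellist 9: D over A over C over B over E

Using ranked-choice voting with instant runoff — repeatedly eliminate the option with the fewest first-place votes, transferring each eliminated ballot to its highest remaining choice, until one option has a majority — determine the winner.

D

Round 1: D 4, C 2, E 2, A 1, B 0. B has the fewest and is eliminated.
Round 2: D 4, C 2, E 2, A 1. A has the fewest and is eliminated.
Round 3: D 4, C 3, E 2. E has the fewest and is eliminated.
Round 4: D 6, C 3. D has a majority.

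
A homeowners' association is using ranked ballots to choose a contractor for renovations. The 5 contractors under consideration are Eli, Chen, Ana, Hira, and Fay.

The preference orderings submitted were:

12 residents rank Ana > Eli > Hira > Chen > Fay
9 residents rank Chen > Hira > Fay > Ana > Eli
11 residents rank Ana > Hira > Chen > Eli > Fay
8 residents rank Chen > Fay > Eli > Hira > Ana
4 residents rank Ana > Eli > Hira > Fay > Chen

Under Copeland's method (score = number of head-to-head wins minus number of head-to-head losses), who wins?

Pairwise results:
  Eli vs Chen: Chen wins 28–16.
  Eli vs Ana: Ana wins 36–8.
  Eli vs Hira: Eli wins 24–20.
  Eli vs Fay: Eli wins 27–17.
  Chen vs Ana: Ana wins 27–17.
  Chen vs Hira: Hira wins 27–17.
  Chen vs Fay: Chen wins 40–4.
  Ana vs Hira: Ana wins 27–17.
  Ana vs Fay: Ana wins 27–17.
  Hira vs Fay: Hira wins 36–8.
Copeland scores (wins − losses):
  Eli: 2 − 2 = 0
  Chen: 2 − 2 = 0
  Ana: 4 − 0 = 4
  Hira: 2 − 2 = 0
  Fay: 0 − 4 = -4
Ana has the best Copeland score.

Ana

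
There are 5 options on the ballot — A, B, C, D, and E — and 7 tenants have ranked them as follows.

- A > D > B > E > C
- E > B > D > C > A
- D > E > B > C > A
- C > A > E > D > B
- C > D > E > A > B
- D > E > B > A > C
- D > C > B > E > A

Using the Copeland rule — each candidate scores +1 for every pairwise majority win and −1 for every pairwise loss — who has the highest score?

Pairwise results:
  A vs B: B wins 4–3.
  A vs C: C wins 5–2.
  A vs D: D wins 5–2.
  A vs E: E wins 5–2.
  B vs C: B wins 4–3.
  B vs D: D wins 6–1.
  B vs E: E wins 5–2.
  C vs D: D wins 5–2.
  C vs E: E wins 4–3.
  D vs E: D wins 5–2.
Copeland scores (wins − losses):
  A: 0 − 4 = -4
  B: 2 − 2 = 0
  C: 1 − 3 = -2
  D: 4 − 0 = 4
  E: 3 − 1 = 2
D has the best Copeland score.

D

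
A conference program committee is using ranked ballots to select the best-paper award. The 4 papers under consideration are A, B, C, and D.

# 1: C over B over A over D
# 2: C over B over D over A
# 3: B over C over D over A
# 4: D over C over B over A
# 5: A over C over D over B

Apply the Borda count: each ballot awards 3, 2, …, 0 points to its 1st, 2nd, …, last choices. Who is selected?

C

Borda scores:
  A: 1 + 0 + 0 + 0 + 3 = 4
  B: 2 + 2 + 3 + 1 + 0 = 8
  C: 3 + 3 + 2 + 2 + 2 = 12
  D: 0 + 1 + 1 + 3 + 1 = 6
C has the highest total.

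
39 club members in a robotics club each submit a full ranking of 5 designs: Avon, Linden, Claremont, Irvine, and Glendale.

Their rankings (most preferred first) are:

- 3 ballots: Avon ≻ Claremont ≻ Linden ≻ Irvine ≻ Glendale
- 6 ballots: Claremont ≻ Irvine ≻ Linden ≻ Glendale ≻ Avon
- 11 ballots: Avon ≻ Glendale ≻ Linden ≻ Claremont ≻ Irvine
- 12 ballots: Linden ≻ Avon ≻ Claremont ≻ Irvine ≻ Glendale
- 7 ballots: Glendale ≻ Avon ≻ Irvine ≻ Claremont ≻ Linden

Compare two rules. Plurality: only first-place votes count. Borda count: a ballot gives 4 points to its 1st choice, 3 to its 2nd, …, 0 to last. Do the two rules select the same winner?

Plurality first-place counts: Avon 14, Linden 12, Claremont 6, Irvine 0, Glendale 7 → Avon.
Borda totals: Avon 113, Linden 88, Claremont 75, Irvine 47, Glendale 67 → Avon.
The two rules agree on Avon.

Yes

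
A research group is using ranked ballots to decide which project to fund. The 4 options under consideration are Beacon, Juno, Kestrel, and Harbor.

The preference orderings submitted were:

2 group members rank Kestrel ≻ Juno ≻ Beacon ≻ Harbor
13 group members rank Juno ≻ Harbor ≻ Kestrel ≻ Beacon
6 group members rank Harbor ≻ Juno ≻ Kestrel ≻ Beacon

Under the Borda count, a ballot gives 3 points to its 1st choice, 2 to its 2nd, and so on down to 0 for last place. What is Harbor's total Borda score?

44

Borda scores:
  Beacon: 2·1 + 13·0 + 6·0 = 2
  Juno: 2·2 + 13·3 + 6·2 = 55
  Kestrel: 2·3 + 13·1 + 6·1 = 25
  Harbor: 2·0 + 13·2 + 6·3 = 44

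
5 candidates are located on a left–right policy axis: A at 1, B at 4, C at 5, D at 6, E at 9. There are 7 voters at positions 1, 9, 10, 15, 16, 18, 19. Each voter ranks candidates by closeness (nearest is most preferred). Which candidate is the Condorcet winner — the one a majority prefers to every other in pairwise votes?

With single-peaked preferences on a line, the Condorcet winner is the candidate closest to the median voter.
The median voter (position 15) is closest to E at 9.
Check: E vs C — voters closer to E: 6 of 7.

E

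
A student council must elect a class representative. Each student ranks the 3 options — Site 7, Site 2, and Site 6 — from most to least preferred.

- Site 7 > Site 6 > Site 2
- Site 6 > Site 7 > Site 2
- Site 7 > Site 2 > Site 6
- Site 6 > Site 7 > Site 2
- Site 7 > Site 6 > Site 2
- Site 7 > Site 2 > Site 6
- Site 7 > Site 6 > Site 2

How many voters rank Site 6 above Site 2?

Ballots ranking Site 6 above Site 2: 5.
Ballots ranking Site 2 above Site 6: 2.
So 5 of 7 voters prefer Site 6 to Site 2.

5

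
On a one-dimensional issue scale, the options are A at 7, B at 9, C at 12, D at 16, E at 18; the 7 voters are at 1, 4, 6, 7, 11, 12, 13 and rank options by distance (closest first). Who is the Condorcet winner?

With single-peaked preferences on a line, the Condorcet winner is the candidate closest to the median voter.
The median voter (position 7) is closest to A at 7.
Check: A vs B — voters closer to A: 4 of 7.

A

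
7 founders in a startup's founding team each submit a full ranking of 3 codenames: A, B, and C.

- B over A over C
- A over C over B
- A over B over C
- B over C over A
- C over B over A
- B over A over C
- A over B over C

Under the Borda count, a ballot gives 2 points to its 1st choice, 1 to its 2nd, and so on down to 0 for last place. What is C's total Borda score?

Borda scores:
  A: 1 + 2 + 2 + 0 + 0 + 1 + 2 = 8
  B: 2 + 0 + 1 + 2 + 1 + 2 + 1 = 9
  C: 0 + 1 + 0 + 1 + 2 + 0 + 0 = 4

4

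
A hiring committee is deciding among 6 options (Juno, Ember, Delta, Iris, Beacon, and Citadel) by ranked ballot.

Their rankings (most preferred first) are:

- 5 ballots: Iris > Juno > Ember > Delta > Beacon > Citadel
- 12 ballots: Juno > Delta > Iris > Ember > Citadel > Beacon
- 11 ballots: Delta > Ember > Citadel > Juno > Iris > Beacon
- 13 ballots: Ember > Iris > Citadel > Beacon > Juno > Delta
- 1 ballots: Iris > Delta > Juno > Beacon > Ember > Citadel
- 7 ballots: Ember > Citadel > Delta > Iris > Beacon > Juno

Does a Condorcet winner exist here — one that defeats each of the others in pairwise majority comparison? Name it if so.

Ember

Head-to-head results (49 voters total):
Juno vs Ember: Ember wins 31–18.
Juno vs Delta: Juno wins 30–19.
Juno vs Iris: Iris wins 26–23.
Juno vs Beacon: Juno wins 29–20.
Juno vs Citadel: Citadel wins 31–18.
Ember vs Delta: Ember wins 25–24.
Ember vs Iris: Ember wins 31–18.
Ember vs Beacon: Ember wins 48–1.
Ember vs Citadel: Ember wins 49–0.
Delta vs Iris: Delta wins 30–19.
Delta vs Beacon: Delta wins 36–13.
Delta vs Citadel: Delta wins 29–20.
Iris vs Beacon: Iris wins 49–0.
Iris vs Citadel: Iris wins 31–18.
Beacon vs Citadel: Citadel wins 43–6.
Ember beats each rival — Juno (31–18), Delta (25–24), Iris (31–18), Beacon (48–1), Citadel (49–0) — so Ember is the Condorcet winner.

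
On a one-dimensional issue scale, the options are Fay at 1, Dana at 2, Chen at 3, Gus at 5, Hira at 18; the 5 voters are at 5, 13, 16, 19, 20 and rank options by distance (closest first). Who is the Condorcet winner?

With single-peaked preferences on a line, the Condorcet winner is the candidate closest to the median voter.
The median voter (position 16) is closest to Hira at 18.
Check: Hira vs Dana — voters closer to Hira: 4 of 5.

Hira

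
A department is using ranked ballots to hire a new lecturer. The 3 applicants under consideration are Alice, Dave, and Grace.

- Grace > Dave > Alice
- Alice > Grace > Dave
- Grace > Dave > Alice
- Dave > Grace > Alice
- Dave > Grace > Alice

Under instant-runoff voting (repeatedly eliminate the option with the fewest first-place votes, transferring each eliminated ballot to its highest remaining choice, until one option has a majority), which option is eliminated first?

Round 1: Dave 2, Grace 2, Alice 1. Alice has the fewest and is eliminated.
Round 2: Grace 3, Dave 2. Grace has a majority.

Alice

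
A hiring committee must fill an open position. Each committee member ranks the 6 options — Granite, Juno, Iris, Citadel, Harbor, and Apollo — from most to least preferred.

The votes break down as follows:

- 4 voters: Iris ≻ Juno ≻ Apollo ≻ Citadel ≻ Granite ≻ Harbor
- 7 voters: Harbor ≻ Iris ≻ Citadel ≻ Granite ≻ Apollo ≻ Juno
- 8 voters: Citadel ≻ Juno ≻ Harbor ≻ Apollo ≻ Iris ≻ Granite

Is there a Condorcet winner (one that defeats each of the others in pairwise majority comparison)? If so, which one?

There is no Condorcet winner

Head-to-head results (19 voters total):
Granite vs Juno: Juno wins 12–7.
Granite vs Iris: Iris wins 19–0.
Granite vs Citadel: Citadel wins 19–0.
Granite vs Harbor: Harbor wins 15–4.
Granite vs Apollo: Apollo wins 12–7.
Juno vs Iris: Iris wins 11–8.
Juno vs Citadel: Citadel wins 15–4.
Juno vs Harbor: Juno wins 12–7.
Juno vs Apollo: Juno wins 12–7.
Iris vs Citadel: Iris wins 11–8.
Iris vs Harbor: Harbor wins 15–4.
Iris vs Apollo: Iris wins 11–8.
Citadel vs Harbor: Citadel wins 12–7.
Citadel vs Apollo: Citadel wins 15–4.
Harbor vs Apollo: Harbor wins 15–4.
No candidate beats all others: Juno beats Harbor beats Iris beats Juno, a majority cycle.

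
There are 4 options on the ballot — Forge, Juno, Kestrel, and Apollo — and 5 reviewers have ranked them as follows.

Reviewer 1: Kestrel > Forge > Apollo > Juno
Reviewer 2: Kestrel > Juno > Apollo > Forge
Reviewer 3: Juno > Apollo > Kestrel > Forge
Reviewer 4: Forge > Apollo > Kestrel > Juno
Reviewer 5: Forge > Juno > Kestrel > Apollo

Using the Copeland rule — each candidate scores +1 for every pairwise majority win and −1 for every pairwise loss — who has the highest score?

Pairwise results:
  Forge vs Juno: Forge wins 3–2.
  Forge vs Kestrel: Kestrel wins 3–2.
  Forge vs Apollo: Forge wins 3–2.
  Juno vs Kestrel: Kestrel wins 3–2.
  Juno vs Apollo: Juno wins 3–2.
  Kestrel vs Apollo: Kestrel wins 3–2.
Copeland scores (wins − losses):
  Forge: 2 − 1 = 1
  Juno: 1 − 2 = -1
  Kestrel: 3 − 0 = 3
  Apollo: 0 − 3 = -3
Kestrel has the best Copeland score.

Kestrel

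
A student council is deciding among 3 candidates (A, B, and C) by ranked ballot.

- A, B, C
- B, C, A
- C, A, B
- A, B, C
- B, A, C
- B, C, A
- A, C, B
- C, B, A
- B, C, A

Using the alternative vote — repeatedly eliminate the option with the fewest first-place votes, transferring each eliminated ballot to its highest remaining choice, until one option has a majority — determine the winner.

B

Round 1: B 4, A 3, C 2. C has the fewest and is eliminated.
Round 2: B 5, A 4. B has a majority.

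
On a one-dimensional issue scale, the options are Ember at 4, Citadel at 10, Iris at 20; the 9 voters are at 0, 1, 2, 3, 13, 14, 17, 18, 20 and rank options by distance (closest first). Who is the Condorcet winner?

Citadel

With single-peaked preferences on a line, the Condorcet winner is the candidate closest to the median voter.
The median voter (position 13) is closest to Citadel at 10.
Check: Citadel vs Ember — voters closer to Citadel: 5 of 9.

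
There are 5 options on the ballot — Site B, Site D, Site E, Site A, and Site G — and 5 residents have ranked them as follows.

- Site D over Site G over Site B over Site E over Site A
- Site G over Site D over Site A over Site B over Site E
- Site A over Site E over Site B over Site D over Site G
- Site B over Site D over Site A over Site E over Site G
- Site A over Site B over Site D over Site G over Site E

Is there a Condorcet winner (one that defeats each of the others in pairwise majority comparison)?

No

Head-to-head results (5 voters total):
Site B vs Site D: Site B wins 3–2.
Site B vs Site E: Site B wins 4–1.
Site B vs Site A: Site A wins 3–2.
Site B vs Site G: Site B wins 3–2.
Site D vs Site E: Site D wins 4–1.
Site D vs Site A: Site D wins 3–2.
Site D vs Site G: Site D wins 4–1.
Site E vs Site A: Site A wins 4–1.
Site E vs Site G: Site G wins 3–2.
Site A vs Site G: Site A wins 3–2.
No candidate beats all others: Site B beats Site D beats Site A beats Site B, a majority cycle.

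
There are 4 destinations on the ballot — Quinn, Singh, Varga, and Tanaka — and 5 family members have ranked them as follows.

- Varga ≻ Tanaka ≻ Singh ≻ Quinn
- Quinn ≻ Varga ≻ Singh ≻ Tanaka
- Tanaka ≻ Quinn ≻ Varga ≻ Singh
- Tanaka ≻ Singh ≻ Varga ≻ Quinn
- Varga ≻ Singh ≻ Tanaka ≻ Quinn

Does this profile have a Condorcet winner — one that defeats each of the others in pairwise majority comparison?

Head-to-head results (5 voters total):
Quinn vs Singh: Singh wins 3–2.
Quinn vs Varga: Varga wins 3–2.
Quinn vs Tanaka: Tanaka wins 4–1.
Singh vs Varga: Varga wins 4–1.
Singh vs Tanaka: Tanaka wins 3–2.
Varga vs Tanaka: Varga wins 3–2.
Varga beats each rival — Quinn (3–2), Singh (4–1), Tanaka (3–2) — so Varga is the Condorcet winner.

Yes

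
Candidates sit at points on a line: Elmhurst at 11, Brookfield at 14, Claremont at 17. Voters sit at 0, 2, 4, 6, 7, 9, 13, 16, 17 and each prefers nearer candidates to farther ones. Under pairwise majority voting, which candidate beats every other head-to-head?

With single-peaked preferences on a line, the Condorcet winner is the candidate closest to the median voter.
The median voter (position 7) is closest to Elmhurst at 11.
Check: Elmhurst vs Claremont — voters closer to Elmhurst: 7 of 9.

Elmhurst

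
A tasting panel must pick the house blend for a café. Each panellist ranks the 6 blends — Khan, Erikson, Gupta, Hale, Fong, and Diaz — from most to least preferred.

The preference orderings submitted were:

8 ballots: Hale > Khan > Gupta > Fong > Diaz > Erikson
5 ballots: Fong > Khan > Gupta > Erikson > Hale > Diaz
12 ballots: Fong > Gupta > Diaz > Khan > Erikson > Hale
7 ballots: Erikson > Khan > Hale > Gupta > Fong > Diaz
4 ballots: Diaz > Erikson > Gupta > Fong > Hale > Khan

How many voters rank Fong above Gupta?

17

Ballots ranking Fong above Gupta: 5+12 = 17.
Ballots ranking Gupta above Fong: 8+7+4 = 19.
So 17 of 36 voters prefer Fong to Gupta.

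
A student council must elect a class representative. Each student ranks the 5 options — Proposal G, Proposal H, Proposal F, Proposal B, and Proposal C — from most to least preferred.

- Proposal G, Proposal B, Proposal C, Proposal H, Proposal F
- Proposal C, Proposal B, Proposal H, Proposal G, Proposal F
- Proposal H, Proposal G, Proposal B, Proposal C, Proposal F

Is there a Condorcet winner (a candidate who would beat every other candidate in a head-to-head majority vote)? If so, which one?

None — there is no Condorcet winner

Head-to-head results (3 voters total):
Proposal G vs Proposal H: Proposal H wins 2–1.
Proposal G vs Proposal F: Proposal G wins 3–0.
Proposal G vs Proposal B: Proposal G wins 2–1.
Proposal G vs Proposal C: Proposal G wins 2–1.
Proposal H vs Proposal F: Proposal H wins 3–0.
Proposal H vs Proposal B: Proposal B wins 2–1.
Proposal H vs Proposal C: Proposal C wins 2–1.
Proposal F vs Proposal B: Proposal B wins 3–0.
Proposal F vs Proposal C: Proposal C wins 3–0.
Proposal B vs Proposal C: Proposal B wins 2–1.
No candidate beats all others: Proposal G beats Proposal B beats Proposal H beats Proposal G, a majority cycle.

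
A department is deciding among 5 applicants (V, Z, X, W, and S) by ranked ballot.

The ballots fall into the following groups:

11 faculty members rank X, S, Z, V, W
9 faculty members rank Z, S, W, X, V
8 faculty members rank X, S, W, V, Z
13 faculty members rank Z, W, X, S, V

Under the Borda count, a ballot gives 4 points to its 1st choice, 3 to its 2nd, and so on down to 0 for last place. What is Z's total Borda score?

Borda scores:
  V: 11·1 + 9·0 + 8·1 + 13·0 = 19
  Z: 11·2 + 9·4 + 8·0 + 13·4 = 110
  X: 11·4 + 9·1 + 8·4 + 13·2 = 111
  W: 11·0 + 9·2 + 8·2 + 13·3 = 73
  S: 11·3 + 9·3 + 8·3 + 13·1 = 97

110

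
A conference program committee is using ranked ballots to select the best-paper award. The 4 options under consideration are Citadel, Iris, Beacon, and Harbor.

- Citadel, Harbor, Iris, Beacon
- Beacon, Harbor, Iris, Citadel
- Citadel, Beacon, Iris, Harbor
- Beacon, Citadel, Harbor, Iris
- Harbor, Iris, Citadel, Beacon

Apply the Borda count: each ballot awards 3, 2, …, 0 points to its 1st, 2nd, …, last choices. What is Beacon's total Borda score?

8

Borda scores:
  Citadel: 3 + 0 + 3 + 2 + 1 = 9
  Iris: 1 + 1 + 1 + 0 + 2 = 5
  Beacon: 0 + 3 + 2 + 3 + 0 = 8
  Harbor: 2 + 2 + 0 + 1 + 3 = 8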